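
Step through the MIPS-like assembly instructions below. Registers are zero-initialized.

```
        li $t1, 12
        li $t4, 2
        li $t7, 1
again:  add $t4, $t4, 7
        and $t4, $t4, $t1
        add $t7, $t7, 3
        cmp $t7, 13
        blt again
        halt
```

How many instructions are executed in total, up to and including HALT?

li $t1, 12 → $t1=12
li $t4, 2 → $t4=2
li $t7, 1 → $t7=1
add $t4, $t4, 7 → $t4=2+7=9
and $t4, $t4, $t1 → $t4=9&12=8
add $t7, $t7, 3 → $t7=1+3=4
cmp $t7, 13  (cmp 4,13)
blt again: taken
add $t4, $t4, 7 → $t4=8+7=15
and $t4, $t4, $t1 → $t4=15&12=12
add $t7, $t7, 3 → $t7=4+3=7
cmp $t7, 13  (cmp 7,13)
blt again: taken
add $t4, $t4, 7 → $t4=12+7=19
and $t4, $t4, $t1 → $t4=19&12=0
add $t7, $t7, 3 → $t7=7+3=10
cmp $t7, 13  (cmp 10,13)
blt again: taken
add $t4, $t4, 7 → $t4=0+7=7
and $t4, $t4, $t1 → $t4=7&12=4
add $t7, $t7, 3 → $t7=10+3=13
cmp $t7, 13  (cmp 13,13)
blt again: not taken
halt.
Total executed instructions: 24.

24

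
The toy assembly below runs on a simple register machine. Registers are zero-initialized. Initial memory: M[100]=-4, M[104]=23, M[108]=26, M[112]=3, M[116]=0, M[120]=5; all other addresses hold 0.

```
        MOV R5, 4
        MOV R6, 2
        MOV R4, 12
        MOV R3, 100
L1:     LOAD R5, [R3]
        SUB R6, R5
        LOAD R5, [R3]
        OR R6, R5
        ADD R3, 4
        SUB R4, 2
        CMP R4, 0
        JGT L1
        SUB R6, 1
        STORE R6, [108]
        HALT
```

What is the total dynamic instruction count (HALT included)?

55

after MOV R5, 4: R5=4
after MOV R6, 2: R6=2
after MOV R4, 12: R4=12
after MOV R3, 100: R3=100
after LOAD R5, [R3]: R5=M[100]=-4
after SUB R6, R5: R6=2-(-4)=6
after LOAD R5, [R3]: R5=M[100]=-4
after OR R6, R5: R6=6|(-4)=-2
after ADD R3, 4: R3=100+4=104
after SUB R4, 2: R4=12-2=10
CMP R4, 0  (cmp 10,0)
JGT L1: taken
after LOAD R5, [R3]: R5=M[104]=23
after SUB R6, R5: R6=(-2)-23=-25
after LOAD R5, [R3]: R5=M[104]=23
after OR R6, R5: R6=(-25)|23=-9
after ADD R3, 4: R3=104+4=108
after SUB R4, 2: R4=10-2=8
CMP R4, 0  (cmp 8,0)
JGT L1: taken
after LOAD R5, [R3]: R5=M[108]=26
after SUB R6, R5: R6=(-9)-26=-35
after LOAD R5, [R3]: R5=M[108]=26
after OR R6, R5: R6=(-35)|26=-33
after ADD R3, 4: R3=108+4=112
after SUB R4, 2: R4=8-2=6
CMP R4, 0  (cmp 6,0)
JGT L1: taken
after LOAD R5, [R3]: R5=M[112]=3
after SUB R6, R5: R6=(-33)-3=-36
after LOAD R5, [R3]: R5=M[112]=3
after OR R6, R5: R6=(-36)|3=-33
after ADD R3, 4: R3=112+4=116
after SUB R4, 2: R4=6-2=4
CMP R4, 0  (cmp 4,0)
JGT L1: taken
after LOAD R5, [R3]: R5=M[116]=0
after SUB R6, R5: R6=(-33)-0=-33
after LOAD R5, [R3]: R5=M[116]=0
after OR R6, R5: R6=(-33)|0=-33
after ADD R3, 4: R3=116+4=120
after SUB R4, 2: R4=4-2=2
CMP R4, 0  (cmp 2,0)
JGT L1: taken
after LOAD R5, [R3]: R5=M[120]=5
after SUB R6, R5: R6=(-33)-5=-38
after LOAD R5, [R3]: R5=M[120]=5
after OR R6, R5: R6=(-38)|5=-33
after ADD R3, 4: R3=120+4=124
after SUB R4, 2: R4=2-2=0
CMP R4, 0  (cmp 0,0)
JGT L1: not taken
after SUB R6, 1: R6=(-33)-1=-34
STORE R6, [108] → M[108]=-34
halt.
Total executed instructions: 55.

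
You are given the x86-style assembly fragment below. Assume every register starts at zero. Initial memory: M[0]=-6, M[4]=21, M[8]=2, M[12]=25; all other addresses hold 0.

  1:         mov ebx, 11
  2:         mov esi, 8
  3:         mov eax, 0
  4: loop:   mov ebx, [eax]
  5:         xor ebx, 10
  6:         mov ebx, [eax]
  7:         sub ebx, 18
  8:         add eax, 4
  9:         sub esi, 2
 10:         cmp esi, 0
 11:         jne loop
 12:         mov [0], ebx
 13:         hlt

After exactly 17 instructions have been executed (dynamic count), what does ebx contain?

3

mov ebx, 11 → ebx=11
mov esi, 8 → esi=8
mov eax, 0 → eax=0
mov ebx, [eax] → ebx=M[0]=-6
xor ebx, 10 → ebx=(-6)^10=-16
mov ebx, [eax] → ebx=M[0]=-6
sub ebx, 18 → ebx=(-6)-18=-24
add eax, 4 → eax=0+4=4
sub esi, 2 → esi=8-2=6
cmp esi, 0  (cmp 6,0)
jne loop: taken
mov ebx, [eax] → ebx=M[4]=21
xor ebx, 10 → ebx=21^10=31
mov ebx, [eax] → ebx=M[4]=21
sub ebx, 18 → ebx=21-18=3
add eax, 4 → eax=4+4=8
sub esi, 2 → esi=6-2=4
After step 17: ebx = 3.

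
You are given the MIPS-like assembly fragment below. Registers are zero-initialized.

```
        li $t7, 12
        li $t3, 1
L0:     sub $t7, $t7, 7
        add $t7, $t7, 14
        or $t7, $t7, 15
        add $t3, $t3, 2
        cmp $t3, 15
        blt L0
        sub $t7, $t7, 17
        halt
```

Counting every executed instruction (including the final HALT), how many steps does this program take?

li $t7, 12 → $t7=12
li $t3, 1 → $t3=1
sub $t7, $t7, 7 → $t7=12-7=5
add $t7, $t7, 14 → $t7=5+14=19
or $t7, $t7, 15 → $t7=19|15=31
add $t3, $t3, 2 → $t3=1+2=3
cmp $t3, 15  (cmp 3,15)
blt L0: taken
sub $t7, $t7, 7 → $t7=31-7=24
add $t7, $t7, 14 → $t7=24+14=38
or $t7, $t7, 15 → $t7=38|15=47
add $t3, $t3, 2 → $t3=3+2=5
cmp $t3, 15  (cmp 5,15)
blt L0: taken
sub $t7, $t7, 7 → $t7=47-7=40
add $t7, $t7, 14 → $t7=40+14=54
or $t7, $t7, 15 → $t7=54|15=63
add $t3, $t3, 2 → $t3=5+2=7
cmp $t3, 15  (cmp 7,15)
blt L0: taken
sub $t7, $t7, 7 → $t7=63-7=56
add $t7, $t7, 14 → $t7=56+14=70
or $t7, $t7, 15 → $t7=70|15=79
add $t3, $t3, 2 → $t3=7+2=9
cmp $t3, 15  (cmp 9,15)
blt L0: taken
sub $t7, $t7, 7 → $t7=79-7=72
add $t7, $t7, 14 → $t7=72+14=86
or $t7, $t7, 15 → $t7=86|15=95
add $t3, $t3, 2 → $t3=9+2=11
cmp $t3, 15  (cmp 11,15)
blt L0: taken
sub $t7, $t7, 7 → $t7=95-7=88
add $t7, $t7, 14 → $t7=88+14=102
or $t7, $t7, 15 → $t7=102|15=111
add $t3, $t3, 2 → $t3=11+2=13
cmp $t3, 15  (cmp 13,15)
blt L0: taken
sub $t7, $t7, 7 → $t7=111-7=104
add $t7, $t7, 14 → $t7=104+14=118
or $t7, $t7, 15 → $t7=118|15=127
add $t3, $t3, 2 → $t3=13+2=15
cmp $t3, 15  (cmp 15,15)
blt L0: not taken
sub $t7, $t7, 17 → $t7=127-17=110
halt.
Total executed instructions: 46.

46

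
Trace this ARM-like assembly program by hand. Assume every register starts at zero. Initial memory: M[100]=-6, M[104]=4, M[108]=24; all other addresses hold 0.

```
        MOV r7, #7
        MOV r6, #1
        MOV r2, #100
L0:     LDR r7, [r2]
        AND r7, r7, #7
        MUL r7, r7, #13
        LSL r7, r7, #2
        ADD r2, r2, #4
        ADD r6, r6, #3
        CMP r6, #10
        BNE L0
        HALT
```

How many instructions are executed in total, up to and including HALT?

MOV r7, #7 → r7=7
MOV r6, #1 → r6=1
MOV r2, #100 → r2=100
LDR r7, [r2] → r7=M[100]=-6
AND r7, r7, #7 → r7=(-6)&7=2
MUL r7, r7, #13 → r7=2*13=26
LSL r7, r7, #2 → r7=26<<2=104
ADD r2, r2, #4 → r2=100+4=104
ADD r6, r6, #3 → r6=1+3=4
CMP r6, #10  (cmp 4,10)
BNE L0: taken
LDR r7, [r2] → r7=M[104]=4
AND r7, r7, #7 → r7=4&7=4
MUL r7, r7, #13 → r7=4*13=52
LSL r7, r7, #2 → r7=52<<2=208
ADD r2, r2, #4 → r2=104+4=108
ADD r6, r6, #3 → r6=4+3=7
CMP r6, #10  (cmp 7,10)
BNE L0: taken
LDR r7, [r2] → r7=M[108]=24
AND r7, r7, #7 → r7=24&7=0
MUL r7, r7, #13 → r7=0*13=0
LSL r7, r7, #2 → r7=0<<2=0
ADD r2, r2, #4 → r2=108+4=112
ADD r6, r6, #3 → r6=7+3=10
CMP r6, #10  (cmp 10,10)
BNE L0: not taken
halt.
Total executed instructions: 28.

28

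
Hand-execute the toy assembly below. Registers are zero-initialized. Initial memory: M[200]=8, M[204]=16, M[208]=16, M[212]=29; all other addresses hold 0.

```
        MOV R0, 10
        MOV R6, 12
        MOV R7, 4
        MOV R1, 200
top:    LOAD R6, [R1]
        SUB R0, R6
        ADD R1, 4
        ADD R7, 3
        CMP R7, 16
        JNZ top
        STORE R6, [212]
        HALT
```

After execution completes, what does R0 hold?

-59

R0=10
R6=12
R7=4
R1=200
R6=M[200]=8
R0=10-8=2
R1=200+4=204
R7=4+3=7
CMP R7, 16  (cmp 7,16)
JNZ top: taken
R6=M[204]=16
R0=2-16=-14
R1=204+4=208
R7=7+3=10
CMP R7, 16  (cmp 10,16)
JNZ top: taken
R6=M[208]=16
R0=(-14)-16=-30
R1=208+4=212
R7=10+3=13
CMP R7, 16  (cmp 13,16)
JNZ top: taken
R6=M[212]=29
R0=(-30)-29=-59
R1=212+4=216
R7=13+3=16
CMP R7, 16  (cmp 16,16)
JNZ top: not taken
STORE R6, [212] → M[212]=29
halt.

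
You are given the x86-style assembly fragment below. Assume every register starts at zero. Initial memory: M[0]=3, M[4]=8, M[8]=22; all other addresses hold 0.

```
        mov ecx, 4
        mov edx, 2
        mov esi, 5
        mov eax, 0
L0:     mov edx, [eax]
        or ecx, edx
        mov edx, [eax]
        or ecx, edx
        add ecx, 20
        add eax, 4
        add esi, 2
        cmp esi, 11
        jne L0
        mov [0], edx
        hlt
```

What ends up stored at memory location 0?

after mov ecx, 4: ecx=4
after mov edx, 2: edx=2
after mov esi, 5: esi=5
after mov eax, 0: eax=0
after mov edx, [eax]: edx=M[0]=3
after or ecx, edx: ecx=4|3=7
after mov edx, [eax]: edx=M[0]=3
after or ecx, edx: ecx=7|3=7
after add ecx, 20: ecx=7+20=27
after add eax, 4: eax=0+4=4
after add esi, 2: esi=5+2=7
cmp esi, 11  (cmp 7,11)
jne L0: taken
after mov edx, [eax]: edx=M[4]=8
after or ecx, edx: ecx=27|8=27
after mov edx, [eax]: edx=M[4]=8
after or ecx, edx: ecx=27|8=27
after add ecx, 20: ecx=27+20=47
after add eax, 4: eax=4+4=8
after add esi, 2: esi=7+2=9
cmp esi, 11  (cmp 9,11)
jne L0: taken
after mov edx, [eax]: edx=M[8]=22
after or ecx, edx: ecx=47|22=63
after mov edx, [eax]: edx=M[8]=22
after or ecx, edx: ecx=63|22=63
after add ecx, 20: ecx=63+20=83
after add eax, 4: eax=8+4=12
after add esi, 2: esi=9+2=11
cmp esi, 11  (cmp 11,11)
jne L0: not taken
mov [0], edx → M[0]=22
halt.

22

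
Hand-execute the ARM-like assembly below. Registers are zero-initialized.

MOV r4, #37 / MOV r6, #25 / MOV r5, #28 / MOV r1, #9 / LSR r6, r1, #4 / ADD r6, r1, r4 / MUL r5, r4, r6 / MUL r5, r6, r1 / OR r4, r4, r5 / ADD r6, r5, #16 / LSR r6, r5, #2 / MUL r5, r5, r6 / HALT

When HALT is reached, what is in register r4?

MOV r4, #37 → r4=37
MOV r6, #25 → r6=25
MOV r5, #28 → r5=28
MOV r1, #9 → r1=9
LSR r6, r1, #4 → r6=9>>4=0
ADD r6, r1, r4 → r6=9+37=46
MUL r5, r4, r6 → r5=37*46=1702
MUL r5, r6, r1 → r5=46*9=414
OR r4, r4, r5 → r4=37|414=447
ADD r6, r5, #16 → r6=414+16=430
LSR r6, r5, #2 → r6=414>>2=103
MUL r5, r5, r6 → r5=414*103=42642
halt.

447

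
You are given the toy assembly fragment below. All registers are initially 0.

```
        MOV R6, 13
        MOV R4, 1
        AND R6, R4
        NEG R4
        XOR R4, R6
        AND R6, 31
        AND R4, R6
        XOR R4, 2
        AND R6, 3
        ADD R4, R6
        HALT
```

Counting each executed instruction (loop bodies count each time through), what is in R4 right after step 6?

after MOV R6, 13: R6=13
after MOV R4, 1: R4=1
after AND R6, R4: R6=13&1=1
after NEG R4: R4=-(1)=-1
after XOR R4, R6: R4=(-1)^1=-2
after AND R6, 31: R6=1&31=1
After step 6: R4 = -2.

-2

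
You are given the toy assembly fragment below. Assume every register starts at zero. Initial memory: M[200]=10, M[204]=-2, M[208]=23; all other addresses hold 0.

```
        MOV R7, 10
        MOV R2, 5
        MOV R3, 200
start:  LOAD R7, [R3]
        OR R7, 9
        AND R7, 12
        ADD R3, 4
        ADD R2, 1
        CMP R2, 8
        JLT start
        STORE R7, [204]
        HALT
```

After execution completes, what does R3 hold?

212

MOV R7, 10 → R7=10
MOV R2, 5 → R2=5
MOV R3, 200 → R3=200
LOAD R7, [R3] → R7=M[200]=10
OR R7, 9 → R7=10|9=11
AND R7, 12 → R7=11&12=8
ADD R3, 4 → R3=200+4=204
ADD R2, 1 → R2=5+1=6
CMP R2, 8  (cmp 6,8)
JLT start: taken
LOAD R7, [R3] → R7=M[204]=-2
OR R7, 9 → R7=(-2)|9=-1
AND R7, 12 → R7=(-1)&12=12
ADD R3, 4 → R3=204+4=208
ADD R2, 1 → R2=6+1=7
CMP R2, 8  (cmp 7,8)
JLT start: taken
LOAD R7, [R3] → R7=M[208]=23
OR R7, 9 → R7=23|9=31
AND R7, 12 → R7=31&12=12
ADD R3, 4 → R3=208+4=212
ADD R2, 1 → R2=7+1=8
CMP R2, 8  (cmp 8,8)
JLT start: not taken
STORE R7, [204] → M[204]=12
halt.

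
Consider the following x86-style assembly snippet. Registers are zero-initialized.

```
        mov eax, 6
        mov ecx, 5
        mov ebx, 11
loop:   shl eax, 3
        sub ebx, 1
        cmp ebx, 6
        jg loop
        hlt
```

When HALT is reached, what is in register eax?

196608

after mov eax, 6: eax=6
after mov ecx, 5: ecx=5
after mov ebx, 11: ebx=11
after shl eax, 3: eax=6<<3=48
after sub ebx, 1: ebx=11-1=10
cmp ebx, 6  (cmp 10,6)
jg loop: taken
after shl eax, 3: eax=48<<3=384
after sub ebx, 1: ebx=10-1=9
cmp ebx, 6  (cmp 9,6)
jg loop: taken
after shl eax, 3: eax=384<<3=3072
after sub ebx, 1: ebx=9-1=8
cmp ebx, 6  (cmp 8,6)
jg loop: taken
after shl eax, 3: eax=3072<<3=24576
after sub ebx, 1: ebx=8-1=7
cmp ebx, 6  (cmp 7,6)
jg loop: taken
after shl eax, 3: eax=24576<<3=196608
after sub ebx, 1: ebx=7-1=6
cmp ebx, 6  (cmp 6,6)
jg loop: not taken
halt.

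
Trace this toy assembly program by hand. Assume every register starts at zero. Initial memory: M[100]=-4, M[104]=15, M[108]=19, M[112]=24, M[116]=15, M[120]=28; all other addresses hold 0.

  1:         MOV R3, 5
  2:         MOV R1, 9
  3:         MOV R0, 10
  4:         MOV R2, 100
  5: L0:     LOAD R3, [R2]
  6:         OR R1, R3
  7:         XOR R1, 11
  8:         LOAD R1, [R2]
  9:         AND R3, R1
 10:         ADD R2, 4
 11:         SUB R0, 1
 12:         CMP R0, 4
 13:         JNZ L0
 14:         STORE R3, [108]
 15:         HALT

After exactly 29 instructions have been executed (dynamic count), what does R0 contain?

7

R3=5
R1=9
R0=10
R2=100
R3=M[100]=-4
R1=9|(-4)=-3
R1=(-3)^11=-10
R1=M[100]=-4
R3=(-4)&(-4)=-4
R2=100+4=104
R0=10-1=9
CMP R0, 4  (cmp 9,4)
JNZ L0: taken
R3=M[104]=15
R1=(-4)|15=-1
R1=(-1)^11=-12
R1=M[104]=15
R3=15&15=15
R2=104+4=108
R0=9-1=8
CMP R0, 4  (cmp 8,4)
JNZ L0: taken
R3=M[108]=19
R1=15|19=31
R1=31^11=20
R1=M[108]=19
R3=19&19=19
R2=108+4=112
R0=8-1=7
After step 29: R0 = 7.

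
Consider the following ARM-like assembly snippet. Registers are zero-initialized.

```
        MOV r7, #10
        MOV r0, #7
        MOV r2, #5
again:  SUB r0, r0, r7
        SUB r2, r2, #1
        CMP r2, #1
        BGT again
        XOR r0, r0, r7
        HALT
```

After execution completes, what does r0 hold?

-43

MOV r7, #10 → r7=10
MOV r0, #7 → r0=7
MOV r2, #5 → r2=5
SUB r0, r0, r7 → r0=7-10=-3
SUB r2, r2, #1 → r2=5-1=4
CMP r2, #1  (cmp 4,1)
BGT again: taken
SUB r0, r0, r7 → r0=(-3)-10=-13
SUB r2, r2, #1 → r2=4-1=3
CMP r2, #1  (cmp 3,1)
BGT again: taken
SUB r0, r0, r7 → r0=(-13)-10=-23
SUB r2, r2, #1 → r2=3-1=2
CMP r2, #1  (cmp 2,1)
BGT again: taken
SUB r0, r0, r7 → r0=(-23)-10=-33
SUB r2, r2, #1 → r2=2-1=1
CMP r2, #1  (cmp 1,1)
BGT again: not taken
XOR r0, r0, r7 → r0=(-33)^10=-43
halt.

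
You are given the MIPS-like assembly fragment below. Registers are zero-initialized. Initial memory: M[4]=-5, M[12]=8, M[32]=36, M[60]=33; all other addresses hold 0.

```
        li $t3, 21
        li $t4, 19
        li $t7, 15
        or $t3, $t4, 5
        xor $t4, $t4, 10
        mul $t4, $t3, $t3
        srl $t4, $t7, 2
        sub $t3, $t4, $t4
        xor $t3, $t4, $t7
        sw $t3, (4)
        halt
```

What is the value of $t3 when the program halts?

after li $t3, 21: $t3=21
after li $t4, 19: $t4=19
after li $t7, 15: $t7=15
after or $t3, $t4, 5: $t3=19|5=23
after xor $t4, $t4, 10: $t4=19^10=25
after mul $t4, $t3, $t3: $t4=23*23=529
after srl $t4, $t7, 2: $t4=15>>2=3
after sub $t3, $t4, $t4: $t3=3-3=0
after xor $t3, $t4, $t7: $t3=3^15=12
sw $t3, (4) → M[4]=12
halt.

12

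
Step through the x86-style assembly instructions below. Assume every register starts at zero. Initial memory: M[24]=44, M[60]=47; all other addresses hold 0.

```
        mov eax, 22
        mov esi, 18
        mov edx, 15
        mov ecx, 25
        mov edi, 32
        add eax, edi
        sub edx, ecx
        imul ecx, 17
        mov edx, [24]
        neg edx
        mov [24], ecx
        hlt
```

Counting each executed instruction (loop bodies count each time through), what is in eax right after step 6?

after mov eax, 22: eax=22
after mov esi, 18: esi=18
after mov edx, 15: edx=15
after mov ecx, 25: ecx=25
after mov edi, 32: edi=32
after add eax, edi: eax=22+32=54
After step 6: eax = 54.

54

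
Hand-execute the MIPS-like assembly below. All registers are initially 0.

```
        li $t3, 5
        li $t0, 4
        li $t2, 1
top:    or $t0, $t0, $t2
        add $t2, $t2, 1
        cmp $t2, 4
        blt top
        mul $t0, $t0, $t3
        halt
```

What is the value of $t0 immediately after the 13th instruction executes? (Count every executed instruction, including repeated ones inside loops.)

7

$t3=5
$t0=4
$t2=1
$t0=4|1=5
$t2=1+1=2
cmp $t2, 4  (cmp 2,4)
blt top: taken
$t0=5|2=7
$t2=2+1=3
cmp $t2, 4  (cmp 3,4)
blt top: taken
$t0=7|3=7
$t2=3+1=4
After step 13: $t0 = 7.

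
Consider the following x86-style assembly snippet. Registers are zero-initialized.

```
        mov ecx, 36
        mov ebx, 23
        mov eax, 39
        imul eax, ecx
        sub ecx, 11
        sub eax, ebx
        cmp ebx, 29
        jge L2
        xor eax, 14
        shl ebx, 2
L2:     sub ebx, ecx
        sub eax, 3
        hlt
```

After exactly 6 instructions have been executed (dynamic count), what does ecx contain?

ecx=36
ebx=23
eax=39
eax=39*36=1404
ecx=36-11=25
eax=1404-23=1381
After step 6: ecx = 25.

25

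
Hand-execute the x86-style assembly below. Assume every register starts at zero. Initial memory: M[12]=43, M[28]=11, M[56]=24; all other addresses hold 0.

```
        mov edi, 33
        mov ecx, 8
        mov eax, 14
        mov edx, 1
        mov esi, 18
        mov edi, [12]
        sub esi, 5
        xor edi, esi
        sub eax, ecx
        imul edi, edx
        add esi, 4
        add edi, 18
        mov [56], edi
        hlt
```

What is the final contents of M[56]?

56

edi=33
ecx=8
eax=14
edx=1
esi=18
edi=M[12]=43
esi=18-5=13
edi=43^13=38
eax=14-8=6
edi=38*1=38
esi=13+4=17
edi=38+18=56
mov [56], edi → M[56]=56
halt.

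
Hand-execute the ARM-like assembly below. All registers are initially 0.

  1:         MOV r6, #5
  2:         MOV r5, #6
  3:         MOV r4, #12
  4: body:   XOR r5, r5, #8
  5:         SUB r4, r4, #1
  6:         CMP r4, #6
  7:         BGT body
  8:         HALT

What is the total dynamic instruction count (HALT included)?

28

MOV r6, #5 → r6=5
MOV r5, #6 → r5=6
MOV r4, #12 → r4=12
XOR r5, r5, #8 → r5=6^8=14
SUB r4, r4, #1 → r4=12-1=11
CMP r4, #6  (cmp 11,6)
BGT body: taken
XOR r5, r5, #8 → r5=14^8=6
SUB r4, r4, #1 → r4=11-1=10
CMP r4, #6  (cmp 10,6)
BGT body: taken
XOR r5, r5, #8 → r5=6^8=14
SUB r4, r4, #1 → r4=10-1=9
CMP r4, #6  (cmp 9,6)
BGT body: taken
XOR r5, r5, #8 → r5=14^8=6
SUB r4, r4, #1 → r4=9-1=8
CMP r4, #6  (cmp 8,6)
BGT body: taken
XOR r5, r5, #8 → r5=6^8=14
SUB r4, r4, #1 → r4=8-1=7
CMP r4, #6  (cmp 7,6)
BGT body: taken
XOR r5, r5, #8 → r5=14^8=6
SUB r4, r4, #1 → r4=7-1=6
CMP r4, #6  (cmp 6,6)
BGT body: not taken
halt.
Total executed instructions: 28.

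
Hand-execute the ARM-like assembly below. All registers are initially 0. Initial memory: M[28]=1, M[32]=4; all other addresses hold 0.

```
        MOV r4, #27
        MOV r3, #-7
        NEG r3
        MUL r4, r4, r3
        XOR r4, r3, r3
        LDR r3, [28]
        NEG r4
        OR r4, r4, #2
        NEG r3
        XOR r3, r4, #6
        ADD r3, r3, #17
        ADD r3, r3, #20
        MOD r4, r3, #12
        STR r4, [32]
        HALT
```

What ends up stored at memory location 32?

MOV r4, #27 → r4=27
MOV r3, #-7 → r3=-7
NEG r3 → r3=-(-7)=7
MUL r4, r4, r3 → r4=27*7=189
XOR r4, r3, r3 → r4=7^7=0
LDR r3, [28] → r3=M[28]=1
NEG r4 → r4=-(0)=0
OR r4, r4, #2 → r4=0|2=2
NEG r3 → r3=-(1)=-1
XOR r3, r4, #6 → r3=2^6=4
ADD r3, r3, #17 → r3=4+17=21
ADD r3, r3, #20 → r3=21+20=41
MOD r4, r3, #12 → r4=41%12=5
STR r4, [32] → M[32]=5
halt.

5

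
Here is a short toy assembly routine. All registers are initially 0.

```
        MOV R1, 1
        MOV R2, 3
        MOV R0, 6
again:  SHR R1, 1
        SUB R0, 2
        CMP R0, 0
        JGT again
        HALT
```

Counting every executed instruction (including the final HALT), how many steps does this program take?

R1=1
R2=3
R0=6
R1=1>>1=0
R0=6-2=4
CMP R0, 0  (cmp 4,0)
JGT again: taken
R1=0>>1=0
R0=4-2=2
CMP R0, 0  (cmp 2,0)
JGT again: taken
R1=0>>1=0
R0=2-2=0
CMP R0, 0  (cmp 0,0)
JGT again: not taken
halt.
Total executed instructions: 16.

16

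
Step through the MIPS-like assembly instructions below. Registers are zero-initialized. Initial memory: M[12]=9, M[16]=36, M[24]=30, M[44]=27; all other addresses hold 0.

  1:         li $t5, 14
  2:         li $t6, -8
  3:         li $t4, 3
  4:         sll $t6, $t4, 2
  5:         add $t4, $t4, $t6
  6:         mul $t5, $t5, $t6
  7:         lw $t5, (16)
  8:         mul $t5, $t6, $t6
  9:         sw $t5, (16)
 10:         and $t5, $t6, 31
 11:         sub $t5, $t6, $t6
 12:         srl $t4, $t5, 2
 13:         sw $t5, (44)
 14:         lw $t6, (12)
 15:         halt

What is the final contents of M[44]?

$t5=14
$t6=-8
$t4=3
$t6=3<<2=12
$t4=3+12=15
$t5=14*12=168
$t5=M[16]=36
$t5=12*12=144
sw $t5, (16) → M[16]=144
$t5=12&31=12
$t5=12-12=0
$t4=0>>2=0
sw $t5, (44) → M[44]=0
$t6=M[12]=9
halt.

0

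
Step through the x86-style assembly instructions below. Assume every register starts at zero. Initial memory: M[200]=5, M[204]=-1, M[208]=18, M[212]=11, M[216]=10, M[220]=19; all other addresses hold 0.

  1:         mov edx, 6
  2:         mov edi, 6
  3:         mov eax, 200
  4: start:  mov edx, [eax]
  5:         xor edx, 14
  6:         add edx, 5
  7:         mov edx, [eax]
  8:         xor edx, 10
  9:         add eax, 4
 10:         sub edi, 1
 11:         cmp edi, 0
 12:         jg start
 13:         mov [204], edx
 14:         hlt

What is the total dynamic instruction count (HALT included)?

59

edx=6
edi=6
eax=200
edx=M[200]=5
edx=5^14=11
edx=11+5=16
edx=M[200]=5
edx=5^10=15
eax=200+4=204
edi=6-1=5
cmp edi, 0  (cmp 5,0)
jg start: taken
edx=M[204]=-1
edx=(-1)^14=-15
edx=(-15)+5=-10
edx=M[204]=-1
edx=(-1)^10=-11
eax=204+4=208
edi=5-1=4
cmp edi, 0  (cmp 4,0)
jg start: taken
edx=M[208]=18
edx=18^14=28
edx=28+5=33
edx=M[208]=18
edx=18^10=24
eax=208+4=212
edi=4-1=3
cmp edi, 0  (cmp 3,0)
jg start: taken
edx=M[212]=11
edx=11^14=5
edx=5+5=10
edx=M[212]=11
edx=11^10=1
eax=212+4=216
edi=3-1=2
cmp edi, 0  (cmp 2,0)
jg start: taken
edx=M[216]=10
edx=10^14=4
edx=4+5=9
edx=M[216]=10
edx=10^10=0
eax=216+4=220
edi=2-1=1
cmp edi, 0  (cmp 1,0)
jg start: taken
edx=M[220]=19
edx=19^14=29
edx=29+5=34
edx=M[220]=19
edx=19^10=25
eax=220+4=224
edi=1-1=0
cmp edi, 0  (cmp 0,0)
jg start: not taken
mov [204], edx → M[204]=25
halt.
Total executed instructions: 59.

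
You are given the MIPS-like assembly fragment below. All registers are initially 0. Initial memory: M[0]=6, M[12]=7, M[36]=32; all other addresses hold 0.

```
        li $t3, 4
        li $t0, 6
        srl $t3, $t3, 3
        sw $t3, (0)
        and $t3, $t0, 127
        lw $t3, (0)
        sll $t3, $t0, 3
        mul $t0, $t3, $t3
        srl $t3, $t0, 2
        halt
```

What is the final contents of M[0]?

0

after li $t3, 4: $t3=4
after li $t0, 6: $t0=6
after srl $t3, $t3, 3: $t3=4>>3=0
sw $t3, (0) → M[0]=0
after and $t3, $t0, 127: $t3=6&127=6
after lw $t3, (0): $t3=M[0]=0
after sll $t3, $t0, 3: $t3=6<<3=48
after mul $t0, $t3, $t3: $t0=48*48=2304
after srl $t3, $t0, 2: $t3=2304>>2=576
halt.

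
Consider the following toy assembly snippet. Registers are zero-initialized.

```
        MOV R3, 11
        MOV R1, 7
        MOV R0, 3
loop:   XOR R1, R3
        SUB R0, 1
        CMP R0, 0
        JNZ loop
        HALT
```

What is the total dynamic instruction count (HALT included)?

R3=11
R1=7
R0=3
R1=7^11=12
R0=3-1=2
CMP R0, 0  (cmp 2,0)
JNZ loop: taken
R1=12^11=7
R0=2-1=1
CMP R0, 0  (cmp 1,0)
JNZ loop: taken
R1=7^11=12
R0=1-1=0
CMP R0, 0  (cmp 0,0)
JNZ loop: not taken
halt.
Total executed instructions: 16.

16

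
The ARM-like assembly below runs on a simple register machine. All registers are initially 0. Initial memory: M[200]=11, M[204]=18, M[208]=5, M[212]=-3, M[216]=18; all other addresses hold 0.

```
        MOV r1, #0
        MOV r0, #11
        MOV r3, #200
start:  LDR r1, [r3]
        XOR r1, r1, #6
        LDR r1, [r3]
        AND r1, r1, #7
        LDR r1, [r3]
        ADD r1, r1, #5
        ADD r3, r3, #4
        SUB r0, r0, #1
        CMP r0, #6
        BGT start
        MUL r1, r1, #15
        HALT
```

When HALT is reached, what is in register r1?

345

MOV r1, #0 → r1=0
MOV r0, #11 → r0=11
MOV r3, #200 → r3=200
LDR r1, [r3] → r1=M[200]=11
XOR r1, r1, #6 → r1=11^6=13
LDR r1, [r3] → r1=M[200]=11
AND r1, r1, #7 → r1=11&7=3
LDR r1, [r3] → r1=M[200]=11
ADD r1, r1, #5 → r1=11+5=16
ADD r3, r3, #4 → r3=200+4=204
SUB r0, r0, #1 → r0=11-1=10
CMP r0, #6  (cmp 10,6)
BGT start: taken
LDR r1, [r3] → r1=M[204]=18
XOR r1, r1, #6 → r1=18^6=20
LDR r1, [r3] → r1=M[204]=18
AND r1, r1, #7 → r1=18&7=2
LDR r1, [r3] → r1=M[204]=18
ADD r1, r1, #5 → r1=18+5=23
ADD r3, r3, #4 → r3=204+4=208
SUB r0, r0, #1 → r0=10-1=9
CMP r0, #6  (cmp 9,6)
BGT start: taken
LDR r1, [r3] → r1=M[208]=5
XOR r1, r1, #6 → r1=5^6=3
LDR r1, [r3] → r1=M[208]=5
AND r1, r1, #7 → r1=5&7=5
LDR r1, [r3] → r1=M[208]=5
ADD r1, r1, #5 → r1=5+5=10
ADD r3, r3, #4 → r3=208+4=212
SUB r0, r0, #1 → r0=9-1=8
CMP r0, #6  (cmp 8,6)
BGT start: taken
LDR r1, [r3] → r1=M[212]=-3
XOR r1, r1, #6 → r1=(-3)^6=-5
LDR r1, [r3] → r1=M[212]=-3
AND r1, r1, #7 → r1=(-3)&7=5
LDR r1, [r3] → r1=M[212]=-3
ADD r1, r1, #5 → r1=(-3)+5=2
ADD r3, r3, #4 → r3=212+4=216
SUB r0, r0, #1 → r0=8-1=7
CMP r0, #6  (cmp 7,6)
BGT start: taken
LDR r1, [r3] → r1=M[216]=18
XOR r1, r1, #6 → r1=18^6=20
LDR r1, [r3] → r1=M[216]=18
AND r1, r1, #7 → r1=18&7=2
LDR r1, [r3] → r1=M[216]=18
ADD r1, r1, #5 → r1=18+5=23
ADD r3, r3, #4 → r3=216+4=220
SUB r0, r0, #1 → r0=7-1=6
CMP r0, #6  (cmp 6,6)
BGT start: not taken
MUL r1, r1, #15 → r1=23*15=345
halt.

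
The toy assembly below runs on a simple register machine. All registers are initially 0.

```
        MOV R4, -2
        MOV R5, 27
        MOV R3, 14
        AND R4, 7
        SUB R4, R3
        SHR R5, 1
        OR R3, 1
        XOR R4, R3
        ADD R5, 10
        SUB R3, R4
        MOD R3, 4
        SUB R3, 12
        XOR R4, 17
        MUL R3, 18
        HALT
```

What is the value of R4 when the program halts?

MOV R4, -2 → R4=-2
MOV R5, 27 → R5=27
MOV R3, 14 → R3=14
AND R4, 7 → R4=(-2)&7=6
SUB R4, R3 → R4=6-14=-8
SHR R5, 1 → R5=27>>1=13
OR R3, 1 → R3=14|1=15
XOR R4, R3 → R4=(-8)^15=-9
ADD R5, 10 → R5=13+10=23
SUB R3, R4 → R3=15-(-9)=24
MOD R3, 4 → R3=24%4=0
SUB R3, 12 → R3=0-12=-12
XOR R4, 17 → R4=(-9)^17=-26
MUL R3, 18 → R3=(-12)*18=-216
halt.

-26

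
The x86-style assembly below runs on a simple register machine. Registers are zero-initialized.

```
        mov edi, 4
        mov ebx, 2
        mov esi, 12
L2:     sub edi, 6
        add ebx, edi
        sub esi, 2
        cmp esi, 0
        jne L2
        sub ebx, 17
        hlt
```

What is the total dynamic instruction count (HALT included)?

35

edi=4
ebx=2
esi=12
edi=4-6=-2
ebx=2+(-2)=0
esi=12-2=10
cmp esi, 0  (cmp 10,0)
jne L2: taken
edi=(-2)-6=-8
ebx=0+(-8)=-8
esi=10-2=8
cmp esi, 0  (cmp 8,0)
jne L2: taken
edi=(-8)-6=-14
ebx=(-8)+(-14)=-22
esi=8-2=6
cmp esi, 0  (cmp 6,0)
jne L2: taken
edi=(-14)-6=-20
ebx=(-22)+(-20)=-42
esi=6-2=4
cmp esi, 0  (cmp 4,0)
jne L2: taken
edi=(-20)-6=-26
ebx=(-42)+(-26)=-68
esi=4-2=2
cmp esi, 0  (cmp 2,0)
jne L2: taken
edi=(-26)-6=-32
ebx=(-68)+(-32)=-100
esi=2-2=0
cmp esi, 0  (cmp 0,0)
jne L2: not taken
ebx=(-100)-17=-117
halt.
Total executed instructions: 35.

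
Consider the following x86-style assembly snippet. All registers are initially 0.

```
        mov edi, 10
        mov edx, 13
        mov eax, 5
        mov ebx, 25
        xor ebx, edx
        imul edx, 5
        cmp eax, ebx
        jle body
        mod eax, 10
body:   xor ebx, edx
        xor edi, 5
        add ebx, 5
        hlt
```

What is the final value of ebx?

mov edi, 10 → edi=10
mov edx, 13 → edx=13
mov eax, 5 → eax=5
mov ebx, 25 → ebx=25
xor ebx, edx → ebx=25^13=20
imul edx, 5 → edx=13*5=65
cmp eax, ebx  (cmp 5,20)
jle body: taken
xor ebx, edx → ebx=20^65=85
xor edi, 5 → edi=10^5=15
add ebx, 5 → ebx=85+5=90
halt.

90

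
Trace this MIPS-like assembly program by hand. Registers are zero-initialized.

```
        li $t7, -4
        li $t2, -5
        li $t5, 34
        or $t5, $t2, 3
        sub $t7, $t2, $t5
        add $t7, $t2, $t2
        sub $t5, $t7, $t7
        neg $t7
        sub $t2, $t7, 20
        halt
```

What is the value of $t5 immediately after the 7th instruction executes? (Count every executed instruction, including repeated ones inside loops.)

after li $t7, -4: $t7=-4
after li $t2, -5: $t2=-5
after li $t5, 34: $t5=34
after or $t5, $t2, 3: $t5=(-5)|3=-5
after sub $t7, $t2, $t5: $t7=(-5)-(-5)=0
after add $t7, $t2, $t2: $t7=(-5)+(-5)=-10
after sub $t5, $t7, $t7: $t5=(-10)-(-10)=0
After step 7: $t5 = 0.

0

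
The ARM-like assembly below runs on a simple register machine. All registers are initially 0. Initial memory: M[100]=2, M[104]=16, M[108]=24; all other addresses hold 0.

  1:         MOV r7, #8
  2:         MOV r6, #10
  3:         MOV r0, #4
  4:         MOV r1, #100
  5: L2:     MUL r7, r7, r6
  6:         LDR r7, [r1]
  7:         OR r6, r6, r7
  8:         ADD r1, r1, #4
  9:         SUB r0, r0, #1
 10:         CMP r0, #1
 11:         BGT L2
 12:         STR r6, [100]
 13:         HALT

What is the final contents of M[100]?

MOV r7, #8 → r7=8
MOV r6, #10 → r6=10
MOV r0, #4 → r0=4
MOV r1, #100 → r1=100
MUL r7, r7, r6 → r7=8*10=80
LDR r7, [r1] → r7=M[100]=2
OR r6, r6, r7 → r6=10|2=10
ADD r1, r1, #4 → r1=100+4=104
SUB r0, r0, #1 → r0=4-1=3
CMP r0, #1  (cmp 3,1)
BGT L2: taken
MUL r7, r7, r6 → r7=2*10=20
LDR r7, [r1] → r7=M[104]=16
OR r6, r6, r7 → r6=10|16=26
ADD r1, r1, #4 → r1=104+4=108
SUB r0, r0, #1 → r0=3-1=2
CMP r0, #1  (cmp 2,1)
BGT L2: taken
MUL r7, r7, r6 → r7=16*26=416
LDR r7, [r1] → r7=M[108]=24
OR r6, r6, r7 → r6=26|24=26
ADD r1, r1, #4 → r1=108+4=112
SUB r0, r0, #1 → r0=2-1=1
CMP r0, #1  (cmp 1,1)
BGT L2: not taken
STR r6, [100] → M[100]=26
halt.

26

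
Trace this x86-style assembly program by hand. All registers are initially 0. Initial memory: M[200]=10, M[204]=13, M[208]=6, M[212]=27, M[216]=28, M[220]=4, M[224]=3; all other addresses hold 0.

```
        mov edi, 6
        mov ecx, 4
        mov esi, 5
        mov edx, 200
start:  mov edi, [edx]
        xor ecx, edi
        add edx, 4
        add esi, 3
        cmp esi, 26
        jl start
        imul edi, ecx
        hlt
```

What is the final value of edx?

228

after mov edi, 6: edi=6
after mov ecx, 4: ecx=4
after mov esi, 5: esi=5
after mov edx, 200: edx=200
after mov edi, [edx]: edi=M[200]=10
after xor ecx, edi: ecx=4^10=14
after add edx, 4: edx=200+4=204
after add esi, 3: esi=5+3=8
cmp esi, 26  (cmp 8,26)
jl start: taken
after mov edi, [edx]: edi=M[204]=13
after xor ecx, edi: ecx=14^13=3
after add edx, 4: edx=204+4=208
after add esi, 3: esi=8+3=11
cmp esi, 26  (cmp 11,26)
jl start: taken
after mov edi, [edx]: edi=M[208]=6
after xor ecx, edi: ecx=3^6=5
after add edx, 4: edx=208+4=212
after add esi, 3: esi=11+3=14
cmp esi, 26  (cmp 14,26)
jl start: taken
after mov edi, [edx]: edi=M[212]=27
after xor ecx, edi: ecx=5^27=30
after add edx, 4: edx=212+4=216
after add esi, 3: esi=14+3=17
cmp esi, 26  (cmp 17,26)
jl start: taken
after mov edi, [edx]: edi=M[216]=28
after xor ecx, edi: ecx=30^28=2
after add edx, 4: edx=216+4=220
after add esi, 3: esi=17+3=20
cmp esi, 26  (cmp 20,26)
jl start: taken
after mov edi, [edx]: edi=M[220]=4
after xor ecx, edi: ecx=2^4=6
after add edx, 4: edx=220+4=224
after add esi, 3: esi=20+3=23
cmp esi, 26  (cmp 23,26)
jl start: taken
after mov edi, [edx]: edi=M[224]=3
after xor ecx, edi: ecx=6^3=5
after add edx, 4: edx=224+4=228
after add esi, 3: esi=23+3=26
cmp esi, 26  (cmp 26,26)
jl start: not taken
after imul edi, ecx: edi=3*5=15
halt.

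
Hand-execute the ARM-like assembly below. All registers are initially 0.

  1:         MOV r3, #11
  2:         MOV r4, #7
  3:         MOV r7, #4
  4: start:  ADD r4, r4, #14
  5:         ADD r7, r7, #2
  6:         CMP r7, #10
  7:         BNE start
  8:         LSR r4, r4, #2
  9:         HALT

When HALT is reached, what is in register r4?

MOV r3, #11 → r3=11
MOV r4, #7 → r4=7
MOV r7, #4 → r7=4
ADD r4, r4, #14 → r4=7+14=21
ADD r7, r7, #2 → r7=4+2=6
CMP r7, #10  (cmp 6,10)
BNE start: taken
ADD r4, r4, #14 → r4=21+14=35
ADD r7, r7, #2 → r7=6+2=8
CMP r7, #10  (cmp 8,10)
BNE start: taken
ADD r4, r4, #14 → r4=35+14=49
ADD r7, r7, #2 → r7=8+2=10
CMP r7, #10  (cmp 10,10)
BNE start: not taken
LSR r4, r4, #2 → r4=49>>2=12
halt.

12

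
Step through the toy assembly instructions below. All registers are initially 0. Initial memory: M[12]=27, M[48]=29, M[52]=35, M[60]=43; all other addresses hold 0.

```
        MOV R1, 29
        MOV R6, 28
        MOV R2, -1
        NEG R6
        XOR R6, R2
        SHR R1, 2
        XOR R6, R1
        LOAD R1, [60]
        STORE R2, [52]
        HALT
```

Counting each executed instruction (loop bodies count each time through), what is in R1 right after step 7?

7

R1=29
R6=28
R2=-1
R6=-(28)=-28
R6=(-28)^(-1)=27
R1=29>>2=7
R6=27^7=28
After step 7: R1 = 7.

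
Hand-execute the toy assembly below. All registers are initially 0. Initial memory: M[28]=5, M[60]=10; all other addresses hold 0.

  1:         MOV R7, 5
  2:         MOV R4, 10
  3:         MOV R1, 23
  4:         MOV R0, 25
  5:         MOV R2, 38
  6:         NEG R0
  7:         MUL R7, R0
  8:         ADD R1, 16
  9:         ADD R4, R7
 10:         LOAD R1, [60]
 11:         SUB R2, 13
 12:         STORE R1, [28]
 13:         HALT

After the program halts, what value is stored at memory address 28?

after MOV R7, 5: R7=5
after MOV R4, 10: R4=10
after MOV R1, 23: R1=23
after MOV R0, 25: R0=25
after MOV R2, 38: R2=38
after NEG R0: R0=-(25)=-25
after MUL R7, R0: R7=5*(-25)=-125
after ADD R1, 16: R1=23+16=39
after ADD R4, R7: R4=10+(-125)=-115
after LOAD R1, [60]: R1=M[60]=10
after SUB R2, 13: R2=38-13=25
STORE R1, [28] → M[28]=10
halt.

10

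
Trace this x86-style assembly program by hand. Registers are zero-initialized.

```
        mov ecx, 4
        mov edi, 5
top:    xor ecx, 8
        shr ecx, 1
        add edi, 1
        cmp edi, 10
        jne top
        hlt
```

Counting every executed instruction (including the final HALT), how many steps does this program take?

28

after mov ecx, 4: ecx=4
after mov edi, 5: edi=5
after xor ecx, 8: ecx=4^8=12
after shr ecx, 1: ecx=12>>1=6
after add edi, 1: edi=5+1=6
cmp edi, 10  (cmp 6,10)
jne top: taken
after xor ecx, 8: ecx=6^8=14
after shr ecx, 1: ecx=14>>1=7
after add edi, 1: edi=6+1=7
cmp edi, 10  (cmp 7,10)
jne top: taken
after xor ecx, 8: ecx=7^8=15
after shr ecx, 1: ecx=15>>1=7
after add edi, 1: edi=7+1=8
cmp edi, 10  (cmp 8,10)
jne top: taken
after xor ecx, 8: ecx=7^8=15
after shr ecx, 1: ecx=15>>1=7
after add edi, 1: edi=8+1=9
cmp edi, 10  (cmp 9,10)
jne top: taken
after xor ecx, 8: ecx=7^8=15
after shr ecx, 1: ecx=15>>1=7
after add edi, 1: edi=9+1=10
cmp edi, 10  (cmp 10,10)
jne top: not taken
halt.
Total executed instructions: 28.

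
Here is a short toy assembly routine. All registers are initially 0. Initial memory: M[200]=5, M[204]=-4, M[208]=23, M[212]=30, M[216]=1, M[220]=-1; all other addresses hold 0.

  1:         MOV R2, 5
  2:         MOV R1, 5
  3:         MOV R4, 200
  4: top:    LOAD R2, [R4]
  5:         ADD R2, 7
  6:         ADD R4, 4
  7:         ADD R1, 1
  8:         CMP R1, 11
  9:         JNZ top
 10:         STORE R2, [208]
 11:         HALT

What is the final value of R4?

MOV R2, 5 → R2=5
MOV R1, 5 → R1=5
MOV R4, 200 → R4=200
LOAD R2, [R4] → R2=M[200]=5
ADD R2, 7 → R2=5+7=12
ADD R4, 4 → R4=200+4=204
ADD R1, 1 → R1=5+1=6
CMP R1, 11  (cmp 6,11)
JNZ top: taken
LOAD R2, [R4] → R2=M[204]=-4
ADD R2, 7 → R2=(-4)+7=3
ADD R4, 4 → R4=204+4=208
ADD R1, 1 → R1=6+1=7
CMP R1, 11  (cmp 7,11)
JNZ top: taken
LOAD R2, [R4] → R2=M[208]=23
ADD R2, 7 → R2=23+7=30
ADD R4, 4 → R4=208+4=212
ADD R1, 1 → R1=7+1=8
CMP R1, 11  (cmp 8,11)
JNZ top: taken
LOAD R2, [R4] → R2=M[212]=30
ADD R2, 7 → R2=30+7=37
ADD R4, 4 → R4=212+4=216
ADD R1, 1 → R1=8+1=9
CMP R1, 11  (cmp 9,11)
JNZ top: taken
LOAD R2, [R4] → R2=M[216]=1
ADD R2, 7 → R2=1+7=8
ADD R4, 4 → R4=216+4=220
ADD R1, 1 → R1=9+1=10
CMP R1, 11  (cmp 10,11)
JNZ top: taken
LOAD R2, [R4] → R2=M[220]=-1
ADD R2, 7 → R2=(-1)+7=6
ADD R4, 4 → R4=220+4=224
ADD R1, 1 → R1=10+1=11
CMP R1, 11  (cmp 11,11)
JNZ top: not taken
STORE R2, [208] → M[208]=6
halt.

224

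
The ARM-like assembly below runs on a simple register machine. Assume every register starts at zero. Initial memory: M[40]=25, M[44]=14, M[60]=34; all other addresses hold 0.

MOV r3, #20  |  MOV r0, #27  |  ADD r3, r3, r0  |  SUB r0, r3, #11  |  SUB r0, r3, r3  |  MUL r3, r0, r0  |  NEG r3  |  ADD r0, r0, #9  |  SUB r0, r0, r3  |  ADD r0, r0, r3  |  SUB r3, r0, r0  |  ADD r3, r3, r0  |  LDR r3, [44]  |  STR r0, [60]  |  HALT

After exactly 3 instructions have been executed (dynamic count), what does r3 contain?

47

after MOV r3, #20: r3=20
after MOV r0, #27: r0=27
after ADD r3, r3, r0: r3=20+27=47
After step 3: r3 = 47.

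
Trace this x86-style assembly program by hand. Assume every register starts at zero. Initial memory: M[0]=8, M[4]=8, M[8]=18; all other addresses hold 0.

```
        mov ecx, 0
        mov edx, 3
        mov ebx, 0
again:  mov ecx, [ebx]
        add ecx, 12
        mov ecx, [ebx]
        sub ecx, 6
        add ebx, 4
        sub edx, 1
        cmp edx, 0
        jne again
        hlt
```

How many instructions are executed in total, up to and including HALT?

28

after mov ecx, 0: ecx=0
after mov edx, 3: edx=3
after mov ebx, 0: ebx=0
after mov ecx, [ebx]: ecx=M[0]=8
after add ecx, 12: ecx=8+12=20
after mov ecx, [ebx]: ecx=M[0]=8
after sub ecx, 6: ecx=8-6=2
after add ebx, 4: ebx=0+4=4
after sub edx, 1: edx=3-1=2
cmp edx, 0  (cmp 2,0)
jne again: taken
after mov ecx, [ebx]: ecx=M[4]=8
after add ecx, 12: ecx=8+12=20
after mov ecx, [ebx]: ecx=M[4]=8
after sub ecx, 6: ecx=8-6=2
after add ebx, 4: ebx=4+4=8
after sub edx, 1: edx=2-1=1
cmp edx, 0  (cmp 1,0)
jne again: taken
after mov ecx, [ebx]: ecx=M[8]=18
after add ecx, 12: ecx=18+12=30
after mov ecx, [ebx]: ecx=M[8]=18
after sub ecx, 6: ecx=18-6=12
after add ebx, 4: ebx=8+4=12
after sub edx, 1: edx=1-1=0
cmp edx, 0  (cmp 0,0)
jne again: not taken
halt.
Total executed instructions: 28.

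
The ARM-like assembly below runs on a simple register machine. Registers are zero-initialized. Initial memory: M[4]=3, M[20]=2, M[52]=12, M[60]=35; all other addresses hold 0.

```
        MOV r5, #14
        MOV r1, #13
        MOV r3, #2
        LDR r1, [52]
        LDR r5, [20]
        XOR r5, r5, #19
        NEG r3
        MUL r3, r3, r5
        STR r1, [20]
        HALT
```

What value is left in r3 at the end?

MOV r5, #14 → r5=14
MOV r1, #13 → r1=13
MOV r3, #2 → r3=2
LDR r1, [52] → r1=M[52]=12
LDR r5, [20] → r5=M[20]=2
XOR r5, r5, #19 → r5=2^19=17
NEG r3 → r3=-(2)=-2
MUL r3, r3, r5 → r3=(-2)*17=-34
STR r1, [20] → M[20]=12
halt.

-34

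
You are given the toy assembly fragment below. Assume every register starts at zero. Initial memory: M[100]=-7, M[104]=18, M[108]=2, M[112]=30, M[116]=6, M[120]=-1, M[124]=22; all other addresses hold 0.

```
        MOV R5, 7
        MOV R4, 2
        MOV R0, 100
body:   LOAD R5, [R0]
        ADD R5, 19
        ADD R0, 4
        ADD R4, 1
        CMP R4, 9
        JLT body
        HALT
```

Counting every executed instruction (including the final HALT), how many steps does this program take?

46

MOV R5, 7 → R5=7
MOV R4, 2 → R4=2
MOV R0, 100 → R0=100
LOAD R5, [R0] → R5=M[100]=-7
ADD R5, 19 → R5=(-7)+19=12
ADD R0, 4 → R0=100+4=104
ADD R4, 1 → R4=2+1=3
CMP R4, 9  (cmp 3,9)
JLT body: taken
LOAD R5, [R0] → R5=M[104]=18
ADD R5, 19 → R5=18+19=37
ADD R0, 4 → R0=104+4=108
ADD R4, 1 → R4=3+1=4
CMP R4, 9  (cmp 4,9)
JLT body: taken
LOAD R5, [R0] → R5=M[108]=2
ADD R5, 19 → R5=2+19=21
ADD R0, 4 → R0=108+4=112
ADD R4, 1 → R4=4+1=5
CMP R4, 9  (cmp 5,9)
JLT body: taken
LOAD R5, [R0] → R5=M[112]=30
ADD R5, 19 → R5=30+19=49
ADD R0, 4 → R0=112+4=116
ADD R4, 1 → R4=5+1=6
CMP R4, 9  (cmp 6,9)
JLT body: taken
LOAD R5, [R0] → R5=M[116]=6
ADD R5, 19 → R5=6+19=25
ADD R0, 4 → R0=116+4=120
ADD R4, 1 → R4=6+1=7
CMP R4, 9  (cmp 7,9)
JLT body: taken
LOAD R5, [R0] → R5=M[120]=-1
ADD R5, 19 → R5=(-1)+19=18
ADD R0, 4 → R0=120+4=124
ADD R4, 1 → R4=7+1=8
CMP R4, 9  (cmp 8,9)
JLT body: taken
LOAD R5, [R0] → R5=M[124]=22
ADD R5, 19 → R5=22+19=41
ADD R0, 4 → R0=124+4=128
ADD R4, 1 → R4=8+1=9
CMP R4, 9  (cmp 9,9)
JLT body: not taken
halt.
Total executed instructions: 46.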